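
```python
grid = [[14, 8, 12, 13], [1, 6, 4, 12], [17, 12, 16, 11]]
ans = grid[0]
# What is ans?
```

grid has 3 rows. Row 0 is [14, 8, 12, 13].

[14, 8, 12, 13]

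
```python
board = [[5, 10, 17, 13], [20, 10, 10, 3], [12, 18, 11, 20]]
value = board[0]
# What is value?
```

board has 3 rows. Row 0 is [5, 10, 17, 13].

[5, 10, 17, 13]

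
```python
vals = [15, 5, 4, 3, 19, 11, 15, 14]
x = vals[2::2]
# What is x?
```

vals has length 8. The slice vals[2::2] selects indices [2, 4, 6] (2->4, 4->19, 6->15), giving [4, 19, 15].

[4, 19, 15]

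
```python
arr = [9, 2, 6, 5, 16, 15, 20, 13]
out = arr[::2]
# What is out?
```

arr has length 8. The slice arr[::2] selects indices [0, 2, 4, 6] (0->9, 2->6, 4->16, 6->20), giving [9, 6, 16, 20].

[9, 6, 16, 20]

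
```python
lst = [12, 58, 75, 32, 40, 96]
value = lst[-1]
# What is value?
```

lst has length 6. Negative index -1 maps to positive index 6 + (-1) = 5. lst[5] = 96.

96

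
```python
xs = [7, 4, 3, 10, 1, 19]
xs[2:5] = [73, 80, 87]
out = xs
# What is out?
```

xs starts as [7, 4, 3, 10, 1, 19] (length 6). The slice xs[2:5] covers indices [2, 3, 4] with values [3, 10, 1]. Replacing that slice with [73, 80, 87] (same length) produces [7, 4, 73, 80, 87, 19].

[7, 4, 73, 80, 87, 19]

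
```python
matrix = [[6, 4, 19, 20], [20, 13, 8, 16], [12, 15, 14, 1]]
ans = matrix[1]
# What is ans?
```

matrix has 3 rows. Row 1 is [20, 13, 8, 16].

[20, 13, 8, 16]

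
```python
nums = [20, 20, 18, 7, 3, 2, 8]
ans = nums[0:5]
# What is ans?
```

nums has length 7. The slice nums[0:5] selects indices [0, 1, 2, 3, 4] (0->20, 1->20, 2->18, 3->7, 4->3), giving [20, 20, 18, 7, 3].

[20, 20, 18, 7, 3]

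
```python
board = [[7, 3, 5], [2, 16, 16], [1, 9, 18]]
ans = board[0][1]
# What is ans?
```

board[0] = [7, 3, 5]. Taking column 1 of that row yields 3.

3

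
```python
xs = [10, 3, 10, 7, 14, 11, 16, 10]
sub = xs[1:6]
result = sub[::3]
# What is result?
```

xs has length 8. The slice xs[1:6] selects indices [1, 2, 3, 4, 5] (1->3, 2->10, 3->7, 4->14, 5->11), giving [3, 10, 7, 14, 11]. So sub = [3, 10, 7, 14, 11]. sub has length 5. The slice sub[::3] selects indices [0, 3] (0->3, 3->14), giving [3, 14].

[3, 14]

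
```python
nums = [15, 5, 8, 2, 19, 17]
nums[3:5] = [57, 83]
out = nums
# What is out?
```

nums starts as [15, 5, 8, 2, 19, 17] (length 6). The slice nums[3:5] covers indices [3, 4] with values [2, 19]. Replacing that slice with [57, 83] (same length) produces [15, 5, 8, 57, 83, 17].

[15, 5, 8, 57, 83, 17]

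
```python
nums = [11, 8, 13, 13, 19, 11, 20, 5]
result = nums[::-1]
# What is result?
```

nums has length 8. The slice nums[::-1] selects indices [7, 6, 5, 4, 3, 2, 1, 0] (7->5, 6->20, 5->11, 4->19, 3->13, 2->13, 1->8, 0->11), giving [5, 20, 11, 19, 13, 13, 8, 11].

[5, 20, 11, 19, 13, 13, 8, 11]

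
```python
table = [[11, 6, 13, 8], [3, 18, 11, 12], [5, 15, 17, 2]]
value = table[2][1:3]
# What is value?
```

table[2] = [5, 15, 17, 2]. table[2] has length 4. The slice table[2][1:3] selects indices [1, 2] (1->15, 2->17), giving [15, 17].

[15, 17]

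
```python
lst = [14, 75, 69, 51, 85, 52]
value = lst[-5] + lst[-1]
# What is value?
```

lst has length 6. Negative index -5 maps to positive index 6 + (-5) = 1. lst[1] = 75.
lst has length 6. Negative index -1 maps to positive index 6 + (-1) = 5. lst[5] = 52.
Sum: 75 + 52 = 127.

127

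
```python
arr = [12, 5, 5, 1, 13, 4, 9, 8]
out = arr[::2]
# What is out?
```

arr has length 8. The slice arr[::2] selects indices [0, 2, 4, 6] (0->12, 2->5, 4->13, 6->9), giving [12, 5, 13, 9].

[12, 5, 13, 9]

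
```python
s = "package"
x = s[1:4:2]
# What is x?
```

s has length 7. The slice s[1:4:2] selects indices [1, 3] (1->'a', 3->'k'), giving 'ak'.

'ak'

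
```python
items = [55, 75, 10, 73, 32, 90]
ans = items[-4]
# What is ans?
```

items has length 6. Negative index -4 maps to positive index 6 + (-4) = 2. items[2] = 10.

10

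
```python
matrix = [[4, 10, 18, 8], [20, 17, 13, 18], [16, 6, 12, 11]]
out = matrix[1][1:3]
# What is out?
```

matrix[1] = [20, 17, 13, 18]. matrix[1] has length 4. The slice matrix[1][1:3] selects indices [1, 2] (1->17, 2->13), giving [17, 13].

[17, 13]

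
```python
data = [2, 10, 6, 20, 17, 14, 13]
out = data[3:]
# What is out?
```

data has length 7. The slice data[3:] selects indices [3, 4, 5, 6] (3->20, 4->17, 5->14, 6->13), giving [20, 17, 14, 13].

[20, 17, 14, 13]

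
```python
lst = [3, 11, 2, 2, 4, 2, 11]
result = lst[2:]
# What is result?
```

lst has length 7. The slice lst[2:] selects indices [2, 3, 4, 5, 6] (2->2, 3->2, 4->4, 5->2, 6->11), giving [2, 2, 4, 2, 11].

[2, 2, 4, 2, 11]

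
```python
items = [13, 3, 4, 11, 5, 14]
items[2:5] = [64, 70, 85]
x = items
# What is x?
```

items starts as [13, 3, 4, 11, 5, 14] (length 6). The slice items[2:5] covers indices [2, 3, 4] with values [4, 11, 5]. Replacing that slice with [64, 70, 85] (same length) produces [13, 3, 64, 70, 85, 14].

[13, 3, 64, 70, 85, 14]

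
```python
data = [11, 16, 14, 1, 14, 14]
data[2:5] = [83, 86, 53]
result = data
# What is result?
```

data starts as [11, 16, 14, 1, 14, 14] (length 6). The slice data[2:5] covers indices [2, 3, 4] with values [14, 1, 14]. Replacing that slice with [83, 86, 53] (same length) produces [11, 16, 83, 86, 53, 14].

[11, 16, 83, 86, 53, 14]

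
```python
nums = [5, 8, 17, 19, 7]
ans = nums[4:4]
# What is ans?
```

nums has length 5. The slice nums[4:4] resolves to an empty index range, so the result is [].

[]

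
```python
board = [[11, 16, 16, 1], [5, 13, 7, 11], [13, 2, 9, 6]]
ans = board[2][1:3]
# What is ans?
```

board[2] = [13, 2, 9, 6]. board[2] has length 4. The slice board[2][1:3] selects indices [1, 2] (1->2, 2->9), giving [2, 9].

[2, 9]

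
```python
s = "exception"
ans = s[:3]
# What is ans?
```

s has length 9. The slice s[:3] selects indices [0, 1, 2] (0->'e', 1->'x', 2->'c'), giving 'exc'.

'exc'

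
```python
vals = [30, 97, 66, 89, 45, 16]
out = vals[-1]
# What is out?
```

vals has length 6. Negative index -1 maps to positive index 6 + (-1) = 5. vals[5] = 16.

16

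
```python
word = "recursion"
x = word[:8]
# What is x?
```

word has length 9. The slice word[:8] selects indices [0, 1, 2, 3, 4, 5, 6, 7] (0->'r', 1->'e', 2->'c', 3->'u', 4->'r', 5->'s', 6->'i', 7->'o'), giving 'recursio'.

'recursio'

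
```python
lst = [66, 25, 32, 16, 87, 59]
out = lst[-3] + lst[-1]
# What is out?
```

lst has length 6. Negative index -3 maps to positive index 6 + (-3) = 3. lst[3] = 16.
lst has length 6. Negative index -1 maps to positive index 6 + (-1) = 5. lst[5] = 59.
Sum: 16 + 59 = 75.

75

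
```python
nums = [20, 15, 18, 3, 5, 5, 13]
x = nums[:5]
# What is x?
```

nums has length 7. The slice nums[:5] selects indices [0, 1, 2, 3, 4] (0->20, 1->15, 2->18, 3->3, 4->5), giving [20, 15, 18, 3, 5].

[20, 15, 18, 3, 5]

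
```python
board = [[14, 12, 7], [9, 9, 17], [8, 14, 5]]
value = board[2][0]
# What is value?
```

board[2] = [8, 14, 5]. Taking column 0 of that row yields 8.

8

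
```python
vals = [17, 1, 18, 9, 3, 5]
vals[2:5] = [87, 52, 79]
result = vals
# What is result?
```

vals starts as [17, 1, 18, 9, 3, 5] (length 6). The slice vals[2:5] covers indices [2, 3, 4] with values [18, 9, 3]. Replacing that slice with [87, 52, 79] (same length) produces [17, 1, 87, 52, 79, 5].

[17, 1, 87, 52, 79, 5]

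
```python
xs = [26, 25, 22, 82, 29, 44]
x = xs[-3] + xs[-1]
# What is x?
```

xs has length 6. Negative index -3 maps to positive index 6 + (-3) = 3. xs[3] = 82.
xs has length 6. Negative index -1 maps to positive index 6 + (-1) = 5. xs[5] = 44.
Sum: 82 + 44 = 126.

126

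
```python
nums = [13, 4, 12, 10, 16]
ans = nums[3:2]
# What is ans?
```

nums has length 5. The slice nums[3:2] resolves to an empty index range, so the result is [].

[]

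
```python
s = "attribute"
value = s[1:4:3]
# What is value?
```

s has length 9. The slice s[1:4:3] selects indices [1] (1->'t'), giving 't'.

't'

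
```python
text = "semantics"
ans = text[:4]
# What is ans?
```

text has length 9. The slice text[:4] selects indices [0, 1, 2, 3] (0->'s', 1->'e', 2->'m', 3->'a'), giving 'sema'.

'sema'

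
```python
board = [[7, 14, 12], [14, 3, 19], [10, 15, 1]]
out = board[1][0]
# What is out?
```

board[1] = [14, 3, 19]. Taking column 0 of that row yields 14.

14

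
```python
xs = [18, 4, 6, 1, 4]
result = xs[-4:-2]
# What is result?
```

xs has length 5. The slice xs[-4:-2] selects indices [1, 2] (1->4, 2->6), giving [4, 6].

[4, 6]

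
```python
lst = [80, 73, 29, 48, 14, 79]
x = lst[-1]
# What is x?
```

lst has length 6. Negative index -1 maps to positive index 6 + (-1) = 5. lst[5] = 79.

79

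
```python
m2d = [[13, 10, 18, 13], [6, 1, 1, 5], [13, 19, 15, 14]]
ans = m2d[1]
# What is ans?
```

m2d has 3 rows. Row 1 is [6, 1, 1, 5].

[6, 1, 1, 5]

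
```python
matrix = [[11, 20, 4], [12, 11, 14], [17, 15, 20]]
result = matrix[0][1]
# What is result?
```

matrix[0] = [11, 20, 4]. Taking column 1 of that row yields 20.

20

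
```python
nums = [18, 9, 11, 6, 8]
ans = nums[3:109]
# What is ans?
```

nums has length 5. The slice nums[3:109] selects indices [3, 4] (3->6, 4->8), giving [6, 8].

[6, 8]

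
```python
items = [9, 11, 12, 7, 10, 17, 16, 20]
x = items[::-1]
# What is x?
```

items has length 8. The slice items[::-1] selects indices [7, 6, 5, 4, 3, 2, 1, 0] (7->20, 6->16, 5->17, 4->10, 3->7, 2->12, 1->11, 0->9), giving [20, 16, 17, 10, 7, 12, 11, 9].

[20, 16, 17, 10, 7, 12, 11, 9]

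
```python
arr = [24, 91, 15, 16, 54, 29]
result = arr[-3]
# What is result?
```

arr has length 6. Negative index -3 maps to positive index 6 + (-3) = 3. arr[3] = 16.

16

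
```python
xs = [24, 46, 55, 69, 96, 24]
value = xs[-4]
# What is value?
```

xs has length 6. Negative index -4 maps to positive index 6 + (-4) = 2. xs[2] = 55.

55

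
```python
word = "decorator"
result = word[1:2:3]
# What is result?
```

word has length 9. The slice word[1:2:3] selects indices [1] (1->'e'), giving 'e'.

'e'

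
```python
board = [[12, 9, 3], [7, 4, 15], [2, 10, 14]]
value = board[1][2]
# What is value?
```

board[1] = [7, 4, 15]. Taking column 2 of that row yields 15.

15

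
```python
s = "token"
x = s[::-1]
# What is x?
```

s has length 5. The slice s[::-1] selects indices [4, 3, 2, 1, 0] (4->'n', 3->'e', 2->'k', 1->'o', 0->'t'), giving 'nekot'.

'nekot'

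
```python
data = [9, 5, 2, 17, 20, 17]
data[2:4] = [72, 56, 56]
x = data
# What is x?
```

data starts as [9, 5, 2, 17, 20, 17] (length 6). The slice data[2:4] covers indices [2, 3] with values [2, 17]. Replacing that slice with [72, 56, 56] (different length) produces [9, 5, 72, 56, 56, 20, 17].

[9, 5, 72, 56, 56, 20, 17]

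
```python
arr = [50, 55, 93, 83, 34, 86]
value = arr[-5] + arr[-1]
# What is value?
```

arr has length 6. Negative index -5 maps to positive index 6 + (-5) = 1. arr[1] = 55.
arr has length 6. Negative index -1 maps to positive index 6 + (-1) = 5. arr[5] = 86.
Sum: 55 + 86 = 141.

141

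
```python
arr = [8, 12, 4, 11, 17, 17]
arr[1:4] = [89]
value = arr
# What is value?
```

arr starts as [8, 12, 4, 11, 17, 17] (length 6). The slice arr[1:4] covers indices [1, 2, 3] with values [12, 4, 11]. Replacing that slice with [89] (different length) produces [8, 89, 17, 17].

[8, 89, 17, 17]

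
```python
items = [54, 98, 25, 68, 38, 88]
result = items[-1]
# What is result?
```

items has length 6. Negative index -1 maps to positive index 6 + (-1) = 5. items[5] = 88.

88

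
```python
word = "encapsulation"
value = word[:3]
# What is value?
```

word has length 13. The slice word[:3] selects indices [0, 1, 2] (0->'e', 1->'n', 2->'c'), giving 'enc'.

'enc'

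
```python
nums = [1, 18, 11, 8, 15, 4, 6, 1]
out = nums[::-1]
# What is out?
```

nums has length 8. The slice nums[::-1] selects indices [7, 6, 5, 4, 3, 2, 1, 0] (7->1, 6->6, 5->4, 4->15, 3->8, 2->11, 1->18, 0->1), giving [1, 6, 4, 15, 8, 11, 18, 1].

[1, 6, 4, 15, 8, 11, 18, 1]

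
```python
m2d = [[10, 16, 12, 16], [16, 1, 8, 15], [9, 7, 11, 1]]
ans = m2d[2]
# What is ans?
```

m2d has 3 rows. Row 2 is [9, 7, 11, 1].

[9, 7, 11, 1]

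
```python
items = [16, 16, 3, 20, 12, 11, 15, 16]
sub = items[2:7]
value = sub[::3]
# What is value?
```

items has length 8. The slice items[2:7] selects indices [2, 3, 4, 5, 6] (2->3, 3->20, 4->12, 5->11, 6->15), giving [3, 20, 12, 11, 15]. So sub = [3, 20, 12, 11, 15]. sub has length 5. The slice sub[::3] selects indices [0, 3] (0->3, 3->11), giving [3, 11].

[3, 11]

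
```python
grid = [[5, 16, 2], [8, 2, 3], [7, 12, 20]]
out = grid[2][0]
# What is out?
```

grid[2] = [7, 12, 20]. Taking column 0 of that row yields 7.

7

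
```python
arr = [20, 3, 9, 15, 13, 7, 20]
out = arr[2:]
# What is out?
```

arr has length 7. The slice arr[2:] selects indices [2, 3, 4, 5, 6] (2->9, 3->15, 4->13, 5->7, 6->20), giving [9, 15, 13, 7, 20].

[9, 15, 13, 7, 20]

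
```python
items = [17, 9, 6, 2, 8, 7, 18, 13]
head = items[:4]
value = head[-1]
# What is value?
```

items has length 8. The slice items[:4] selects indices [0, 1, 2, 3] (0->17, 1->9, 2->6, 3->2), giving [17, 9, 6, 2]. So head = [17, 9, 6, 2]. Then head[-1] = 2.

2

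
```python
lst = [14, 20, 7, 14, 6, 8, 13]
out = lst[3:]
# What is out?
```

lst has length 7. The slice lst[3:] selects indices [3, 4, 5, 6] (3->14, 4->6, 5->8, 6->13), giving [14, 6, 8, 13].

[14, 6, 8, 13]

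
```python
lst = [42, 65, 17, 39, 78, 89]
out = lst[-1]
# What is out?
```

lst has length 6. Negative index -1 maps to positive index 6 + (-1) = 5. lst[5] = 89.

89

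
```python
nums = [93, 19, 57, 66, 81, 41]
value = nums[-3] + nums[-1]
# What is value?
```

nums has length 6. Negative index -3 maps to positive index 6 + (-3) = 3. nums[3] = 66.
nums has length 6. Negative index -1 maps to positive index 6 + (-1) = 5. nums[5] = 41.
Sum: 66 + 41 = 107.

107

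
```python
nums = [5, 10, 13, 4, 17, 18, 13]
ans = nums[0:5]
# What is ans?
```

nums has length 7. The slice nums[0:5] selects indices [0, 1, 2, 3, 4] (0->5, 1->10, 2->13, 3->4, 4->17), giving [5, 10, 13, 4, 17].

[5, 10, 13, 4, 17]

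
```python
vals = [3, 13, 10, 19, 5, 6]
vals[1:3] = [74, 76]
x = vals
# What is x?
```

vals starts as [3, 13, 10, 19, 5, 6] (length 6). The slice vals[1:3] covers indices [1, 2] with values [13, 10]. Replacing that slice with [74, 76] (same length) produces [3, 74, 76, 19, 5, 6].

[3, 74, 76, 19, 5, 6]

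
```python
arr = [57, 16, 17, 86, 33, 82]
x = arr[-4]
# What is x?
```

arr has length 6. Negative index -4 maps to positive index 6 + (-4) = 2. arr[2] = 17.

17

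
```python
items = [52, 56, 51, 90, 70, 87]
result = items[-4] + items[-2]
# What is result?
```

items has length 6. Negative index -4 maps to positive index 6 + (-4) = 2. items[2] = 51.
items has length 6. Negative index -2 maps to positive index 6 + (-2) = 4. items[4] = 70.
Sum: 51 + 70 = 121.

121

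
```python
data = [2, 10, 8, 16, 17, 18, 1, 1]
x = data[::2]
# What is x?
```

data has length 8. The slice data[::2] selects indices [0, 2, 4, 6] (0->2, 2->8, 4->17, 6->1), giving [2, 8, 17, 1].

[2, 8, 17, 1]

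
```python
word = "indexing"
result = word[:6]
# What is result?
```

word has length 8. The slice word[:6] selects indices [0, 1, 2, 3, 4, 5] (0->'i', 1->'n', 2->'d', 3->'e', 4->'x', 5->'i'), giving 'indexi'.

'indexi'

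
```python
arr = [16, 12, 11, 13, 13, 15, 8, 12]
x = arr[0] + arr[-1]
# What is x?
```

arr has length 8. arr[0] = 16.
arr has length 8. Negative index -1 maps to positive index 8 + (-1) = 7. arr[7] = 12.
Sum: 16 + 12 = 28.

28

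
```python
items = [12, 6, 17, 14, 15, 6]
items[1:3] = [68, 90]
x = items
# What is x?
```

items starts as [12, 6, 17, 14, 15, 6] (length 6). The slice items[1:3] covers indices [1, 2] with values [6, 17]. Replacing that slice with [68, 90] (same length) produces [12, 68, 90, 14, 15, 6].

[12, 68, 90, 14, 15, 6]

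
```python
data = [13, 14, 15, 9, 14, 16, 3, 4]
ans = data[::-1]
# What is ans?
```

data has length 8. The slice data[::-1] selects indices [7, 6, 5, 4, 3, 2, 1, 0] (7->4, 6->3, 5->16, 4->14, 3->9, 2->15, 1->14, 0->13), giving [4, 3, 16, 14, 9, 15, 14, 13].

[4, 3, 16, 14, 9, 15, 14, 13]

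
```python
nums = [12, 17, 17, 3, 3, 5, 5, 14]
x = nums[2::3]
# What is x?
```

nums has length 8. The slice nums[2::3] selects indices [2, 5] (2->17, 5->5), giving [17, 5].

[17, 5]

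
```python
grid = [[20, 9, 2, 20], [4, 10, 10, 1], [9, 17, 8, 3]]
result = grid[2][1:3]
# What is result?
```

grid[2] = [9, 17, 8, 3]. grid[2] has length 4. The slice grid[2][1:3] selects indices [1, 2] (1->17, 2->8), giving [17, 8].

[17, 8]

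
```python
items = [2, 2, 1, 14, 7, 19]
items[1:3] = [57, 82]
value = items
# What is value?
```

items starts as [2, 2, 1, 14, 7, 19] (length 6). The slice items[1:3] covers indices [1, 2] with values [2, 1]. Replacing that slice with [57, 82] (same length) produces [2, 57, 82, 14, 7, 19].

[2, 57, 82, 14, 7, 19]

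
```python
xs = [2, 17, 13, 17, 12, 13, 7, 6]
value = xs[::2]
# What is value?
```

xs has length 8. The slice xs[::2] selects indices [0, 2, 4, 6] (0->2, 2->13, 4->12, 6->7), giving [2, 13, 12, 7].

[2, 13, 12, 7]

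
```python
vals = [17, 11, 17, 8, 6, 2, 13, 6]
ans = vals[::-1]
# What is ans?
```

vals has length 8. The slice vals[::-1] selects indices [7, 6, 5, 4, 3, 2, 1, 0] (7->6, 6->13, 5->2, 4->6, 3->8, 2->17, 1->11, 0->17), giving [6, 13, 2, 6, 8, 17, 11, 17].

[6, 13, 2, 6, 8, 17, 11, 17]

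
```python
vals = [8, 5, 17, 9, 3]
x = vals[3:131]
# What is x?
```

vals has length 5. The slice vals[3:131] selects indices [3, 4] (3->9, 4->3), giving [9, 3].

[9, 3]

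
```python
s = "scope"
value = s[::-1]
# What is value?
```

s has length 5. The slice s[::-1] selects indices [4, 3, 2, 1, 0] (4->'e', 3->'p', 2->'o', 1->'c', 0->'s'), giving 'epocs'.

'epocs'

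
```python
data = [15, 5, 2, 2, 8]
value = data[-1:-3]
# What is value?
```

data has length 5. The slice data[-1:-3] resolves to an empty index range, so the result is [].

[]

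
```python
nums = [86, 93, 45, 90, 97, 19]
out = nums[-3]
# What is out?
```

nums has length 6. Negative index -3 maps to positive index 6 + (-3) = 3. nums[3] = 90.

90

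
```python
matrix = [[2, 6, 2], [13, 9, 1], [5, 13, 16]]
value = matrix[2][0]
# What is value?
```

matrix[2] = [5, 13, 16]. Taking column 0 of that row yields 5.

5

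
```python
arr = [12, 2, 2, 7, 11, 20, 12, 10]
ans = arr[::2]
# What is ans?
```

arr has length 8. The slice arr[::2] selects indices [0, 2, 4, 6] (0->12, 2->2, 4->11, 6->12), giving [12, 2, 11, 12].

[12, 2, 11, 12]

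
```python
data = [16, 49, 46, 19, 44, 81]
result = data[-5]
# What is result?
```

data has length 6. Negative index -5 maps to positive index 6 + (-5) = 1. data[1] = 49.

49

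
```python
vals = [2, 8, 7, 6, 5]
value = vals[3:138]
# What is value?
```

vals has length 5. The slice vals[3:138] selects indices [3, 4] (3->6, 4->5), giving [6, 5].

[6, 5]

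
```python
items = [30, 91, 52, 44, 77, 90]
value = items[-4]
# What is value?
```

items has length 6. Negative index -4 maps to positive index 6 + (-4) = 2. items[2] = 52.

52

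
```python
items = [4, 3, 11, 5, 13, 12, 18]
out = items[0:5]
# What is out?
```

items has length 7. The slice items[0:5] selects indices [0, 1, 2, 3, 4] (0->4, 1->3, 2->11, 3->5, 4->13), giving [4, 3, 11, 5, 13].

[4, 3, 11, 5, 13]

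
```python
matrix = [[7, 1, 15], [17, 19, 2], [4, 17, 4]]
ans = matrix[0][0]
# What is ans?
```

matrix[0] = [7, 1, 15]. Taking column 0 of that row yields 7.

7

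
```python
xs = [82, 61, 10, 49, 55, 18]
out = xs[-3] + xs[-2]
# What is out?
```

xs has length 6. Negative index -3 maps to positive index 6 + (-3) = 3. xs[3] = 49.
xs has length 6. Negative index -2 maps to positive index 6 + (-2) = 4. xs[4] = 55.
Sum: 49 + 55 = 104.

104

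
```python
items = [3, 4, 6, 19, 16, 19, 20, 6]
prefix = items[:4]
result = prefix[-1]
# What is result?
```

items has length 8. The slice items[:4] selects indices [0, 1, 2, 3] (0->3, 1->4, 2->6, 3->19), giving [3, 4, 6, 19]. So prefix = [3, 4, 6, 19]. Then prefix[-1] = 19.

19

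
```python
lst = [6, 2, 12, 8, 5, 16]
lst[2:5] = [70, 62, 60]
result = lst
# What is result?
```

lst starts as [6, 2, 12, 8, 5, 16] (length 6). The slice lst[2:5] covers indices [2, 3, 4] with values [12, 8, 5]. Replacing that slice with [70, 62, 60] (same length) produces [6, 2, 70, 62, 60, 16].

[6, 2, 70, 62, 60, 16]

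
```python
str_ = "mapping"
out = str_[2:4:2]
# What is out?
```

str_ has length 7. The slice str_[2:4:2] selects indices [2] (2->'p'), giving 'p'.

'p'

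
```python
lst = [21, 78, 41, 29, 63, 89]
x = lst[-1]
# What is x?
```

lst has length 6. Negative index -1 maps to positive index 6 + (-1) = 5. lst[5] = 89.

89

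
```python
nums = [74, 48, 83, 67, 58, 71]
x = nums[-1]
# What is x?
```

nums has length 6. Negative index -1 maps to positive index 6 + (-1) = 5. nums[5] = 71.

71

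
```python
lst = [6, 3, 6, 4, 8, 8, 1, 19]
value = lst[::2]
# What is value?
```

lst has length 8. The slice lst[::2] selects indices [0, 2, 4, 6] (0->6, 2->6, 4->8, 6->1), giving [6, 6, 8, 1].

[6, 6, 8, 1]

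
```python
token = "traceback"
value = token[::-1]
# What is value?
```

token has length 9. The slice token[::-1] selects indices [8, 7, 6, 5, 4, 3, 2, 1, 0] (8->'k', 7->'c', 6->'a', 5->'b', 4->'e', 3->'c', 2->'a', 1->'r', 0->'t'), giving 'kcabecart'.

'kcabecart'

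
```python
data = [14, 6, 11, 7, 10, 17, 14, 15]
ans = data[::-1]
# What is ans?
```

data has length 8. The slice data[::-1] selects indices [7, 6, 5, 4, 3, 2, 1, 0] (7->15, 6->14, 5->17, 4->10, 3->7, 2->11, 1->6, 0->14), giving [15, 14, 17, 10, 7, 11, 6, 14].

[15, 14, 17, 10, 7, 11, 6, 14]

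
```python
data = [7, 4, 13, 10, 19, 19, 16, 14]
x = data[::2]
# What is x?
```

data has length 8. The slice data[::2] selects indices [0, 2, 4, 6] (0->7, 2->13, 4->19, 6->16), giving [7, 13, 19, 16].

[7, 13, 19, 16]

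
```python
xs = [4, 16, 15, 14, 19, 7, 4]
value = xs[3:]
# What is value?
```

xs has length 7. The slice xs[3:] selects indices [3, 4, 5, 6] (3->14, 4->19, 5->7, 6->4), giving [14, 19, 7, 4].

[14, 19, 7, 4]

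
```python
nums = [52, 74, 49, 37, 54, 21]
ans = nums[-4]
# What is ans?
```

nums has length 6. Negative index -4 maps to positive index 6 + (-4) = 2. nums[2] = 49.

49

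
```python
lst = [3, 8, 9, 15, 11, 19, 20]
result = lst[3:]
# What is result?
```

lst has length 7. The slice lst[3:] selects indices [3, 4, 5, 6] (3->15, 4->11, 5->19, 6->20), giving [15, 11, 19, 20].

[15, 11, 19, 20]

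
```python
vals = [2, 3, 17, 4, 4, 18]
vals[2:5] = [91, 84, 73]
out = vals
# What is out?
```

vals starts as [2, 3, 17, 4, 4, 18] (length 6). The slice vals[2:5] covers indices [2, 3, 4] with values [17, 4, 4]. Replacing that slice with [91, 84, 73] (same length) produces [2, 3, 91, 84, 73, 18].

[2, 3, 91, 84, 73, 18]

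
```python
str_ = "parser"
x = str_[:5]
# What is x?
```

str_ has length 6. The slice str_[:5] selects indices [0, 1, 2, 3, 4] (0->'p', 1->'a', 2->'r', 3->'s', 4->'e'), giving 'parse'.

'parse'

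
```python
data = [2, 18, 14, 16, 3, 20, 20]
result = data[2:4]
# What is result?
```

data has length 7. The slice data[2:4] selects indices [2, 3] (2->14, 3->16), giving [14, 16].

[14, 16]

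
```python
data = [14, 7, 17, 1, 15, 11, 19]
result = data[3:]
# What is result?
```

data has length 7. The slice data[3:] selects indices [3, 4, 5, 6] (3->1, 4->15, 5->11, 6->19), giving [1, 15, 11, 19].

[1, 15, 11, 19]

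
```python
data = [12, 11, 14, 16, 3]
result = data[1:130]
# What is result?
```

data has length 5. The slice data[1:130] selects indices [1, 2, 3, 4] (1->11, 2->14, 3->16, 4->3), giving [11, 14, 16, 3].

[11, 14, 16, 3]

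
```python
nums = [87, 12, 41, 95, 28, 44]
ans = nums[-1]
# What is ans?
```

nums has length 6. Negative index -1 maps to positive index 6 + (-1) = 5. nums[5] = 44.

44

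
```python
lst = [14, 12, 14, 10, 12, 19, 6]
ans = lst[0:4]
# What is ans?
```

lst has length 7. The slice lst[0:4] selects indices [0, 1, 2, 3] (0->14, 1->12, 2->14, 3->10), giving [14, 12, 14, 10].

[14, 12, 14, 10]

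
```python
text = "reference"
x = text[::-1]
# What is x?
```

text has length 9. The slice text[::-1] selects indices [8, 7, 6, 5, 4, 3, 2, 1, 0] (8->'e', 7->'c', 6->'n', 5->'e', 4->'r', 3->'e', 2->'f', 1->'e', 0->'r'), giving 'ecnerefer'.

'ecnerefer'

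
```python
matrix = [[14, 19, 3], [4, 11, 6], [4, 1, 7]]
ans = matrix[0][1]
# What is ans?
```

matrix[0] = [14, 19, 3]. Taking column 1 of that row yields 19.

19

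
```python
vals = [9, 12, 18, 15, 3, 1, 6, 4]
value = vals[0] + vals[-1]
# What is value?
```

vals has length 8. vals[0] = 9.
vals has length 8. Negative index -1 maps to positive index 8 + (-1) = 7. vals[7] = 4.
Sum: 9 + 4 = 13.

13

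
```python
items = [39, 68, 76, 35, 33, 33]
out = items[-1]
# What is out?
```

items has length 6. Negative index -1 maps to positive index 6 + (-1) = 5. items[5] = 33.

33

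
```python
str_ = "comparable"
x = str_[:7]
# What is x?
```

str_ has length 10. The slice str_[:7] selects indices [0, 1, 2, 3, 4, 5, 6] (0->'c', 1->'o', 2->'m', 3->'p', 4->'a', 5->'r', 6->'a'), giving 'compara'.

'compara'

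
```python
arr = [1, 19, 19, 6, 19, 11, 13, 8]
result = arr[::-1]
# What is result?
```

arr has length 8. The slice arr[::-1] selects indices [7, 6, 5, 4, 3, 2, 1, 0] (7->8, 6->13, 5->11, 4->19, 3->6, 2->19, 1->19, 0->1), giving [8, 13, 11, 19, 6, 19, 19, 1].

[8, 13, 11, 19, 6, 19, 19, 1]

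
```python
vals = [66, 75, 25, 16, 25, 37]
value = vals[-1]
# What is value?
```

vals has length 6. Negative index -1 maps to positive index 6 + (-1) = 5. vals[5] = 37.

37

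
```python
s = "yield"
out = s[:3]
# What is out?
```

s has length 5. The slice s[:3] selects indices [0, 1, 2] (0->'y', 1->'i', 2->'e'), giving 'yie'.

'yie'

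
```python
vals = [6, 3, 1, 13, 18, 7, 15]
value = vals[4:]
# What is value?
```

vals has length 7. The slice vals[4:] selects indices [4, 5, 6] (4->18, 5->7, 6->15), giving [18, 7, 15].

[18, 7, 15]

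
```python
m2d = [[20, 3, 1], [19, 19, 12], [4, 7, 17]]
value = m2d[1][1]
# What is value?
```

m2d[1] = [19, 19, 12]. Taking column 1 of that row yields 19.

19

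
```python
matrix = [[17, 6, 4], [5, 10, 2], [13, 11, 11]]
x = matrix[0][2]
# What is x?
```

matrix[0] = [17, 6, 4]. Taking column 2 of that row yields 4.

4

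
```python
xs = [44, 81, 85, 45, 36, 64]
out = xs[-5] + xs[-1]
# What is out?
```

xs has length 6. Negative index -5 maps to positive index 6 + (-5) = 1. xs[1] = 81.
xs has length 6. Negative index -1 maps to positive index 6 + (-1) = 5. xs[5] = 64.
Sum: 81 + 64 = 145.

145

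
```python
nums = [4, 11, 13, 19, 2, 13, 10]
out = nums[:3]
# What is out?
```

nums has length 7. The slice nums[:3] selects indices [0, 1, 2] (0->4, 1->11, 2->13), giving [4, 11, 13].

[4, 11, 13]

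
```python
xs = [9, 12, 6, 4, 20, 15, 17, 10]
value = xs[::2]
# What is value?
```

xs has length 8. The slice xs[::2] selects indices [0, 2, 4, 6] (0->9, 2->6, 4->20, 6->17), giving [9, 6, 20, 17].

[9, 6, 20, 17]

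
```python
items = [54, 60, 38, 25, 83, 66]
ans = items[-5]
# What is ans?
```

items has length 6. Negative index -5 maps to positive index 6 + (-5) = 1. items[1] = 60.

60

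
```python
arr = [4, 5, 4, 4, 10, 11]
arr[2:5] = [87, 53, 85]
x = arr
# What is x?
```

arr starts as [4, 5, 4, 4, 10, 11] (length 6). The slice arr[2:5] covers indices [2, 3, 4] with values [4, 4, 10]. Replacing that slice with [87, 53, 85] (same length) produces [4, 5, 87, 53, 85, 11].

[4, 5, 87, 53, 85, 11]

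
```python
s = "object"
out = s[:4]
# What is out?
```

s has length 6. The slice s[:4] selects indices [0, 1, 2, 3] (0->'o', 1->'b', 2->'j', 3->'e'), giving 'obje'.

'obje'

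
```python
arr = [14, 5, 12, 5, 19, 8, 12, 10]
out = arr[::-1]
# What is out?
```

arr has length 8. The slice arr[::-1] selects indices [7, 6, 5, 4, 3, 2, 1, 0] (7->10, 6->12, 5->8, 4->19, 3->5, 2->12, 1->5, 0->14), giving [10, 12, 8, 19, 5, 12, 5, 14].

[10, 12, 8, 19, 5, 12, 5, 14]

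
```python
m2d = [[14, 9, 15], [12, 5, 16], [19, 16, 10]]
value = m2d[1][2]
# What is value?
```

m2d[1] = [12, 5, 16]. Taking column 2 of that row yields 16.

16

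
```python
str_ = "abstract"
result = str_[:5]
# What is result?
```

str_ has length 8. The slice str_[:5] selects indices [0, 1, 2, 3, 4] (0->'a', 1->'b', 2->'s', 3->'t', 4->'r'), giving 'abstr'.

'abstr'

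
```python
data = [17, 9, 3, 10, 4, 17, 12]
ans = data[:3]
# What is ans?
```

data has length 7. The slice data[:3] selects indices [0, 1, 2] (0->17, 1->9, 2->3), giving [17, 9, 3].

[17, 9, 3]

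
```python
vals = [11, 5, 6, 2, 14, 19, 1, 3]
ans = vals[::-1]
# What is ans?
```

vals has length 8. The slice vals[::-1] selects indices [7, 6, 5, 4, 3, 2, 1, 0] (7->3, 6->1, 5->19, 4->14, 3->2, 2->6, 1->5, 0->11), giving [3, 1, 19, 14, 2, 6, 5, 11].

[3, 1, 19, 14, 2, 6, 5, 11]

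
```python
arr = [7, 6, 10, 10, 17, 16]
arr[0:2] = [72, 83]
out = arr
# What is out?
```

arr starts as [7, 6, 10, 10, 17, 16] (length 6). The slice arr[0:2] covers indices [0, 1] with values [7, 6]. Replacing that slice with [72, 83] (same length) produces [72, 83, 10, 10, 17, 16].

[72, 83, 10, 10, 17, 16]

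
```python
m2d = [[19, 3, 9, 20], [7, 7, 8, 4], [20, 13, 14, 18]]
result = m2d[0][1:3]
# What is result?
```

m2d[0] = [19, 3, 9, 20]. m2d[0] has length 4. The slice m2d[0][1:3] selects indices [1, 2] (1->3, 2->9), giving [3, 9].

[3, 9]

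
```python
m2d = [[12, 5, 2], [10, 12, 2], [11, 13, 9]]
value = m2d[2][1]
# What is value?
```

m2d[2] = [11, 13, 9]. Taking column 1 of that row yields 13.

13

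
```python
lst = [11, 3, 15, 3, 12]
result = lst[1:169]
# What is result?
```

lst has length 5. The slice lst[1:169] selects indices [1, 2, 3, 4] (1->3, 2->15, 3->3, 4->12), giving [3, 15, 3, 12].

[3, 15, 3, 12]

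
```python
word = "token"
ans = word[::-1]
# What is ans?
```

word has length 5. The slice word[::-1] selects indices [4, 3, 2, 1, 0] (4->'n', 3->'e', 2->'k', 1->'o', 0->'t'), giving 'nekot'.

'nekot'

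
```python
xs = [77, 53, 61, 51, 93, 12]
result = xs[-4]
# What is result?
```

xs has length 6. Negative index -4 maps to positive index 6 + (-4) = 2. xs[2] = 61.

61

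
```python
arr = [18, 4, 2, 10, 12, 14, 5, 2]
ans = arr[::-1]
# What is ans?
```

arr has length 8. The slice arr[::-1] selects indices [7, 6, 5, 4, 3, 2, 1, 0] (7->2, 6->5, 5->14, 4->12, 3->10, 2->2, 1->4, 0->18), giving [2, 5, 14, 12, 10, 2, 4, 18].

[2, 5, 14, 12, 10, 2, 4, 18]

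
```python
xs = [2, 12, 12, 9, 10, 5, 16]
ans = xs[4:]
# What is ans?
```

xs has length 7. The slice xs[4:] selects indices [4, 5, 6] (4->10, 5->5, 6->16), giving [10, 5, 16].

[10, 5, 16]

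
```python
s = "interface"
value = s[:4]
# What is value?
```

s has length 9. The slice s[:4] selects indices [0, 1, 2, 3] (0->'i', 1->'n', 2->'t', 3->'e'), giving 'inte'.

'inte'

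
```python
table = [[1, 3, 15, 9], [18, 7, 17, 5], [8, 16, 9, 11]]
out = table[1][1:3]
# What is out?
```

table[1] = [18, 7, 17, 5]. table[1] has length 4. The slice table[1][1:3] selects indices [1, 2] (1->7, 2->17), giving [7, 17].

[7, 17]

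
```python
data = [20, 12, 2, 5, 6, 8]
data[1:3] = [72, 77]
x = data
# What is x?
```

data starts as [20, 12, 2, 5, 6, 8] (length 6). The slice data[1:3] covers indices [1, 2] with values [12, 2]. Replacing that slice with [72, 77] (same length) produces [20, 72, 77, 5, 6, 8].

[20, 72, 77, 5, 6, 8]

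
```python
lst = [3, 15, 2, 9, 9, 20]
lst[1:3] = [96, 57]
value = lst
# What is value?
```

lst starts as [3, 15, 2, 9, 9, 20] (length 6). The slice lst[1:3] covers indices [1, 2] with values [15, 2]. Replacing that slice with [96, 57] (same length) produces [3, 96, 57, 9, 9, 20].

[3, 96, 57, 9, 9, 20]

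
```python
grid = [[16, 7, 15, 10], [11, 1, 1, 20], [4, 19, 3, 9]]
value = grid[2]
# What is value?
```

grid has 3 rows. Row 2 is [4, 19, 3, 9].

[4, 19, 3, 9]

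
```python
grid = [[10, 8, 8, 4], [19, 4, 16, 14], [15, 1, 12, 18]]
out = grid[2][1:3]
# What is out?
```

grid[2] = [15, 1, 12, 18]. grid[2] has length 4. The slice grid[2][1:3] selects indices [1, 2] (1->1, 2->12), giving [1, 12].

[1, 12]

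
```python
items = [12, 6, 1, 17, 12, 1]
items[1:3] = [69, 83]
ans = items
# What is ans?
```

items starts as [12, 6, 1, 17, 12, 1] (length 6). The slice items[1:3] covers indices [1, 2] with values [6, 1]. Replacing that slice with [69, 83] (same length) produces [12, 69, 83, 17, 12, 1].

[12, 69, 83, 17, 12, 1]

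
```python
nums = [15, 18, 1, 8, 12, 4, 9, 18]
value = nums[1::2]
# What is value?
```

nums has length 8. The slice nums[1::2] selects indices [1, 3, 5, 7] (1->18, 3->8, 5->4, 7->18), giving [18, 8, 4, 18].

[18, 8, 4, 18]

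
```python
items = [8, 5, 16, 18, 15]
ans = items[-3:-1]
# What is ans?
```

items has length 5. The slice items[-3:-1] selects indices [2, 3] (2->16, 3->18), giving [16, 18].

[16, 18]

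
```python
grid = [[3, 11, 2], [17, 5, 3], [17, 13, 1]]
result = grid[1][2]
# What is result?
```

grid[1] = [17, 5, 3]. Taking column 2 of that row yields 3.

3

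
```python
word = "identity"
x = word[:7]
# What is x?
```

word has length 8. The slice word[:7] selects indices [0, 1, 2, 3, 4, 5, 6] (0->'i', 1->'d', 2->'e', 3->'n', 4->'t', 5->'i', 6->'t'), giving 'identit'.

'identit'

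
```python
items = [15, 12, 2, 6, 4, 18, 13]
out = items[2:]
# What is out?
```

items has length 7. The slice items[2:] selects indices [2, 3, 4, 5, 6] (2->2, 3->6, 4->4, 5->18, 6->13), giving [2, 6, 4, 18, 13].

[2, 6, 4, 18, 13]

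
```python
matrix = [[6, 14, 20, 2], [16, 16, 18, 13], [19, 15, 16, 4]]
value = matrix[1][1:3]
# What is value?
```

matrix[1] = [16, 16, 18, 13]. matrix[1] has length 4. The slice matrix[1][1:3] selects indices [1, 2] (1->16, 2->18), giving [16, 18].

[16, 18]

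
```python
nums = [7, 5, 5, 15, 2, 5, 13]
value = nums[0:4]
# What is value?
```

nums has length 7. The slice nums[0:4] selects indices [0, 1, 2, 3] (0->7, 1->5, 2->5, 3->15), giving [7, 5, 5, 15].

[7, 5, 5, 15]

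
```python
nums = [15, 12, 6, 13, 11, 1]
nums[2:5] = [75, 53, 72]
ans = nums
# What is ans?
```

nums starts as [15, 12, 6, 13, 11, 1] (length 6). The slice nums[2:5] covers indices [2, 3, 4] with values [6, 13, 11]. Replacing that slice with [75, 53, 72] (same length) produces [15, 12, 75, 53, 72, 1].

[15, 12, 75, 53, 72, 1]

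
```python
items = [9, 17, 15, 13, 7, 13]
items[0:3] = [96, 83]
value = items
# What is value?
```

items starts as [9, 17, 15, 13, 7, 13] (length 6). The slice items[0:3] covers indices [0, 1, 2] with values [9, 17, 15]. Replacing that slice with [96, 83] (different length) produces [96, 83, 13, 7, 13].

[96, 83, 13, 7, 13]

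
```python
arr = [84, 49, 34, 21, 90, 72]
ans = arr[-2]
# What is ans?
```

arr has length 6. Negative index -2 maps to positive index 6 + (-2) = 4. arr[4] = 90.

90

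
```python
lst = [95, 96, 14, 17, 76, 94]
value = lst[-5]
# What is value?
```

lst has length 6. Negative index -5 maps to positive index 6 + (-5) = 1. lst[1] = 96.

96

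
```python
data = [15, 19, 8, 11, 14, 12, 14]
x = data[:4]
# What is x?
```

data has length 7. The slice data[:4] selects indices [0, 1, 2, 3] (0->15, 1->19, 2->8, 3->11), giving [15, 19, 8, 11].

[15, 19, 8, 11]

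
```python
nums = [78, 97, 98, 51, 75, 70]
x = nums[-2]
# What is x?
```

nums has length 6. Negative index -2 maps to positive index 6 + (-2) = 4. nums[4] = 75.

75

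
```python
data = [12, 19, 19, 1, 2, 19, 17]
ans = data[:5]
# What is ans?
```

data has length 7. The slice data[:5] selects indices [0, 1, 2, 3, 4] (0->12, 1->19, 2->19, 3->1, 4->2), giving [12, 19, 19, 1, 2].

[12, 19, 19, 1, 2]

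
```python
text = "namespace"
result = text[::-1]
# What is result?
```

text has length 9. The slice text[::-1] selects indices [8, 7, 6, 5, 4, 3, 2, 1, 0] (8->'e', 7->'c', 6->'a', 5->'p', 4->'s', 3->'e', 2->'m', 1->'a', 0->'n'), giving 'ecapseman'.

'ecapseman'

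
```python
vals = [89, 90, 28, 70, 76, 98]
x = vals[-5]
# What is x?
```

vals has length 6. Negative index -5 maps to positive index 6 + (-5) = 1. vals[1] = 90.

90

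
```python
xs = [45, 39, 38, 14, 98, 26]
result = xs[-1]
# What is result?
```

xs has length 6. Negative index -1 maps to positive index 6 + (-1) = 5. xs[5] = 26.

26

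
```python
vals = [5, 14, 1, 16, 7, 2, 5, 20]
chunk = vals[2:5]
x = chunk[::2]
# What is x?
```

vals has length 8. The slice vals[2:5] selects indices [2, 3, 4] (2->1, 3->16, 4->7), giving [1, 16, 7]. So chunk = [1, 16, 7]. chunk has length 3. The slice chunk[::2] selects indices [0, 2] (0->1, 2->7), giving [1, 7].

[1, 7]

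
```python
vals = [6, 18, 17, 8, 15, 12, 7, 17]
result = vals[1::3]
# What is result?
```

vals has length 8. The slice vals[1::3] selects indices [1, 4, 7] (1->18, 4->15, 7->17), giving [18, 15, 17].

[18, 15, 17]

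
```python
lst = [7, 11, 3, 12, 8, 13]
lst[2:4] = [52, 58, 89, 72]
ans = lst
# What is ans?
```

lst starts as [7, 11, 3, 12, 8, 13] (length 6). The slice lst[2:4] covers indices [2, 3] with values [3, 12]. Replacing that slice with [52, 58, 89, 72] (different length) produces [7, 11, 52, 58, 89, 72, 8, 13].

[7, 11, 52, 58, 89, 72, 8, 13]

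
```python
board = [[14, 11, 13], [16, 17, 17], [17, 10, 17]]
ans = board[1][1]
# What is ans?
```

board[1] = [16, 17, 17]. Taking column 1 of that row yields 17.

17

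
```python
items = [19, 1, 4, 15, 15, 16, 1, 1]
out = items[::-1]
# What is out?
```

items has length 8. The slice items[::-1] selects indices [7, 6, 5, 4, 3, 2, 1, 0] (7->1, 6->1, 5->16, 4->15, 3->15, 2->4, 1->1, 0->19), giving [1, 1, 16, 15, 15, 4, 1, 19].

[1, 1, 16, 15, 15, 4, 1, 19]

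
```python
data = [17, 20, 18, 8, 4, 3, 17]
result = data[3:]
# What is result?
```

data has length 7. The slice data[3:] selects indices [3, 4, 5, 6] (3->8, 4->4, 5->3, 6->17), giving [8, 4, 3, 17].

[8, 4, 3, 17]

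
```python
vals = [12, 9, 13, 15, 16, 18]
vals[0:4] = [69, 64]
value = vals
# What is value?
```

vals starts as [12, 9, 13, 15, 16, 18] (length 6). The slice vals[0:4] covers indices [0, 1, 2, 3] with values [12, 9, 13, 15]. Replacing that slice with [69, 64] (different length) produces [69, 64, 16, 18].

[69, 64, 16, 18]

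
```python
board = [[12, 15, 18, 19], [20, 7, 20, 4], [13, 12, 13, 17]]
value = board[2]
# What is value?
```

board has 3 rows. Row 2 is [13, 12, 13, 17].

[13, 12, 13, 17]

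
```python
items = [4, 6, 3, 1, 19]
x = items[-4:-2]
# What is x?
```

items has length 5. The slice items[-4:-2] selects indices [1, 2] (1->6, 2->3), giving [6, 3].

[6, 3]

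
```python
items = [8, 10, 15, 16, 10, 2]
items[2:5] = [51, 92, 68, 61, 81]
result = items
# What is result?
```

items starts as [8, 10, 15, 16, 10, 2] (length 6). The slice items[2:5] covers indices [2, 3, 4] with values [15, 16, 10]. Replacing that slice with [51, 92, 68, 61, 81] (different length) produces [8, 10, 51, 92, 68, 61, 81, 2].

[8, 10, 51, 92, 68, 61, 81, 2]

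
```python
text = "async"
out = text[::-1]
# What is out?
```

text has length 5. The slice text[::-1] selects indices [4, 3, 2, 1, 0] (4->'c', 3->'n', 2->'y', 1->'s', 0->'a'), giving 'cnysa'.

'cnysa'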